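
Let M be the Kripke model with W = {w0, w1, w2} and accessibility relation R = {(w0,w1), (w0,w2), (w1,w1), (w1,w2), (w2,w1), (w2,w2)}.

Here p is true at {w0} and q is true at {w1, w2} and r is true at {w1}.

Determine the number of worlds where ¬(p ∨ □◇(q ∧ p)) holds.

2

w0: p ∨ □◇(q ∧ p) is T. ✗
w1: p ∨ □◇(q ∧ p) is F. ✓
w2: p ∨ □◇(q ∧ p) is F. ✓
Satisfying worlds: {w1, w2}.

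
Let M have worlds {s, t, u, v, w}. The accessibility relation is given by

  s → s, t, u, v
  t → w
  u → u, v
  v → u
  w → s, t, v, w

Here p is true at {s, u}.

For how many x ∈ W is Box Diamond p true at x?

3

s: successors {s, t, u, v}; Diamond p there: s:T, t:F, u:T, v:T. ✗
t: successors {w}; Diamond p there: w:T. ✓
u: successors {u, v}; Diamond p there: u:T, v:T. ✓
v: successors {u}; Diamond p there: u:T. ✓
w: successors {s, t, v, w}; Diamond p there: s:T, t:F, v:T, w:T. ✗
Satisfying worlds: {t, u, v}.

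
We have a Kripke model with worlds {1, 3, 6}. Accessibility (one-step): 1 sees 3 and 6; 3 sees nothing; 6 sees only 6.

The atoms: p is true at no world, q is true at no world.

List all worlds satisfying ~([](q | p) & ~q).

{1, 6}

1: [](q | p) & ~q is F. ✓
3: [](q | p) & ~q is T. ✗
6: [](q | p) & ~q is F. ✓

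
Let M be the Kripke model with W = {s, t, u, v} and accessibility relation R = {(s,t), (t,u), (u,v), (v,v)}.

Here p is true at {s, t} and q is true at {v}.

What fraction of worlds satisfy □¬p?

3/4

s: successors {t}; ¬p there: t:F. ✗
t: successors {u}; ¬p there: u:T. ✓
u: successors {v}; ¬p there: v:T. ✓
v: successors {v}; ¬p there: v:T. ✓
That's 3 of 4 worlds, so 3/4.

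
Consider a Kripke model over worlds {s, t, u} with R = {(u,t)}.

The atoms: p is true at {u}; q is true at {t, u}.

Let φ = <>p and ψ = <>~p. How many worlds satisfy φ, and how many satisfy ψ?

0 and 1

For <>p:
s: no successors, so <>p fails. ✗
t: no successors, so <>p fails. ✗
u: successors {t}; p there: t:F. ✗
— 0 worlds.
For <>~p:
s: no successors, so <>~p fails. ✗
t: no successors, so <>~p fails. ✗
u: successors {t}; ~p there: t:T. ✓
— 1 world.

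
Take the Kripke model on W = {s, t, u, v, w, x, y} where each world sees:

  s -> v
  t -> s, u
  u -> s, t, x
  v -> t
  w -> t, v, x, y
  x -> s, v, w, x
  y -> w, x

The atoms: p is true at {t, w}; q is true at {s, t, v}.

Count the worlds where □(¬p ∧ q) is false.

s: successors {v}; ¬p ∧ q there: v:T. ✓
t: successors {s, u}; ¬p ∧ q there: s:T, u:F. ✗
u: successors {s, t, x}; ¬p ∧ q there: s:T, t:F, x:F. ✗
v: successors {t}; ¬p ∧ q there: t:F. ✗
w: successors {t, v, x, y}; ¬p ∧ q there: t:F, v:T, x:F, y:F. ✗
x: successors {s, v, w, x}; ¬p ∧ q there: s:T, v:T, w:F, x:F. ✗
y: successors {w, x}; ¬p ∧ q there: w:F, x:F. ✗
Satisfying worlds: {s}.
So □(¬p ∧ q) fails at the other 6 worlds.

6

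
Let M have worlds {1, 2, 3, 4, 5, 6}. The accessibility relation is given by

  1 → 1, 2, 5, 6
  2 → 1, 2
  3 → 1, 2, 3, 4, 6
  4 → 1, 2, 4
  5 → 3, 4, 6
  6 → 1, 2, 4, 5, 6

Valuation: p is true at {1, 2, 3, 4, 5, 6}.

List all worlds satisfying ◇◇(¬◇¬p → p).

{1, 2, 3, 4, 5, 6}

1: successors {1, 2, 5, 6}; ◇(¬◇¬p → p) there: 1:T, 2:T, 5:T, 6:T. ✓
2: successors {1, 2}; ◇(¬◇¬p → p) there: 1:T, 2:T. ✓
3: successors {1, 2, 3, 4, 6}; ◇(¬◇¬p → p) there: 1:T, 2:T, 3:T, 4:T, 6:T. ✓
4: successors {1, 2, 4}; ◇(¬◇¬p → p) there: 1:T, 2:T, 4:T. ✓
5: successors {3, 4, 6}; ◇(¬◇¬p → p) there: 3:T, 4:T, 6:T. ✓
6: successors {1, 2, 4, 5, 6}; ◇(¬◇¬p → p) there: 1:T, 2:T, 4:T, 5:T, 6:T. ✓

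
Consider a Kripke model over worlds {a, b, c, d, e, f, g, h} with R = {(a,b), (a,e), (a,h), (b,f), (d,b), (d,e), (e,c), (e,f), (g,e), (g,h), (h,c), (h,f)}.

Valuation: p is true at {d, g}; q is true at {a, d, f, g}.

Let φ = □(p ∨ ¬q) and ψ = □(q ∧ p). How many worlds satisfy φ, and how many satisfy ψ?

For □(p ∨ ¬q):
a: successors {b, e, h}; p ∨ ¬q there: b:T, e:T, h:T. ✓
b: successors {f}; p ∨ ¬q there: f:F. ✗
c: no successors, so □(p ∨ ¬q) holds vacuously. ✓
d: successors {b, e}; p ∨ ¬q there: b:T, e:T. ✓
e: successors {c, f}; p ∨ ¬q there: c:T, f:F. ✗
f: no successors, so □(p ∨ ¬q) holds vacuously. ✓
g: successors {e, h}; p ∨ ¬q there: e:T, h:T. ✓
h: successors {c, f}; p ∨ ¬q there: c:T, f:F. ✗
— 5 worlds.
For □(q ∧ p):
a: successors {b, e, h}; q ∧ p there: b:F, e:F, h:F. ✗
b: successors {f}; q ∧ p there: f:F. ✗
c: no successors, so □(q ∧ p) holds vacuously. ✓
d: successors {b, e}; q ∧ p there: b:F, e:F. ✗
e: successors {c, f}; q ∧ p there: c:F, f:F. ✗
f: no successors, so □(q ∧ p) holds vacuously. ✓
g: successors {e, h}; q ∧ p there: e:F, h:F. ✗
h: successors {c, f}; q ∧ p there: c:F, f:F. ✗
— 2 worlds.

5 and 2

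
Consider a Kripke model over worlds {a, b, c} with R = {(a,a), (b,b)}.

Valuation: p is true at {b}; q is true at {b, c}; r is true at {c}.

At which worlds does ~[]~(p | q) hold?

a: []~(p | q) is T. ✗
b: []~(p | q) is F. ✓
c: []~(p | q) is T. ✗

{b}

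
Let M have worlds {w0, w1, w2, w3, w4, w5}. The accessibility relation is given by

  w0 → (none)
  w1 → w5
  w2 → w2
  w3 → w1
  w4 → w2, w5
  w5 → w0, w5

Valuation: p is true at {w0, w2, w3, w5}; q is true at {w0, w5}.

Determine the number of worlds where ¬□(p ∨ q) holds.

w0: □(p ∨ q) is T. ✗
w1: □(p ∨ q) is T. ✗
w2: □(p ∨ q) is T. ✗
w3: □(p ∨ q) is F. ✓
w4: □(p ∨ q) is T. ✗
w5: □(p ∨ q) is T. ✗
Satisfying worlds: {w3}.

1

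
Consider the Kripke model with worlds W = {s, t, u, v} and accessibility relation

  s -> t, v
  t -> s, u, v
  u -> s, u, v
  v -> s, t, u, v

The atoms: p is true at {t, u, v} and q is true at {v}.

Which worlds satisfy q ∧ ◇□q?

∅

s: q is F, ◇□q is F. ✗
t: q is F, ◇□q is F. ✗
u: q is F, ◇□q is F. ✗
v: q is T, ◇□q is F. ✗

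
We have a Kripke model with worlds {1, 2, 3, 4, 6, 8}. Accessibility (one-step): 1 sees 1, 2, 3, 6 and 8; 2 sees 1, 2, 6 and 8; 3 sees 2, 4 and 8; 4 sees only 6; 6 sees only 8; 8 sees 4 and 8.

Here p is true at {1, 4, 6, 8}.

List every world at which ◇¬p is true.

{1, 2, 3}

1: successors {1, 2, 3, 6, 8}; ¬p there: 1:F, 2:T, 3:T, 6:F, 8:F. ✓
2: successors {1, 2, 6, 8}; ¬p there: 1:F, 2:T, 6:F, 8:F. ✓
3: successors {2, 4, 8}; ¬p there: 2:T, 4:F, 8:F. ✓
4: successors {6}; ¬p there: 6:F. ✗
6: successors {8}; ¬p there: 8:F. ✗
8: successors {4, 8}; ¬p there: 4:F, 8:F. ✗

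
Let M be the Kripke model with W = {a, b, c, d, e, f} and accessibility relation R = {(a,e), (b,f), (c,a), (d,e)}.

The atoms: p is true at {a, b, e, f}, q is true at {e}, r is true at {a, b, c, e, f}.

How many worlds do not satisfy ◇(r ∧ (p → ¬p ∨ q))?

4

a: successors {e}; r ∧ (p → ¬p ∨ q) there: e:T. ✓
b: successors {f}; r ∧ (p → ¬p ∨ q) there: f:F. ✗
c: successors {a}; r ∧ (p → ¬p ∨ q) there: a:F. ✗
d: successors {e}; r ∧ (p → ¬p ∨ q) there: e:T. ✓
e: no successors, so ◇(r ∧ (p → ¬p ∨ q)) fails. ✗
f: no successors, so ◇(r ∧ (p → ¬p ∨ q)) fails. ✗
Satisfying worlds: {a, d}.
So ◇(r ∧ (p → ¬p ∨ q)) fails at the other 4 worlds.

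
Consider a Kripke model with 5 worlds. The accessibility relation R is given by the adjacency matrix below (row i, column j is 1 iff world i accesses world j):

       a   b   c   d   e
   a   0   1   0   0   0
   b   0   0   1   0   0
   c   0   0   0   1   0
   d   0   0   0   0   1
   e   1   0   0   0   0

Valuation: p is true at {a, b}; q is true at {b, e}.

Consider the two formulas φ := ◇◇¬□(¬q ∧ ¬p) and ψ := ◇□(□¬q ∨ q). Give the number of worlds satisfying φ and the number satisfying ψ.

3 and 3

For ◇◇¬□(¬q ∧ ¬p):
a: successors {b}; ◇¬□(¬q ∧ ¬p) there: b:F. ✗
b: successors {c}; ◇¬□(¬q ∧ ¬p) there: c:T. ✓
c: successors {d}; ◇¬□(¬q ∧ ¬p) there: d:T. ✓
d: successors {e}; ◇¬□(¬q ∧ ¬p) there: e:T. ✓
e: successors {a}; ◇¬□(¬q ∧ ¬p) there: a:F. ✗
— 3 worlds.
For ◇□(□¬q ∨ q):
a: successors {b}; □(□¬q ∨ q) there: b:T. ✓
b: successors {c}; □(□¬q ∨ q) there: c:F. ✗
c: successors {d}; □(□¬q ∨ q) there: d:T. ✓
d: successors {e}; □(□¬q ∨ q) there: e:F. ✗
e: successors {a}; □(□¬q ∨ q) there: a:T. ✓
— 3 worlds.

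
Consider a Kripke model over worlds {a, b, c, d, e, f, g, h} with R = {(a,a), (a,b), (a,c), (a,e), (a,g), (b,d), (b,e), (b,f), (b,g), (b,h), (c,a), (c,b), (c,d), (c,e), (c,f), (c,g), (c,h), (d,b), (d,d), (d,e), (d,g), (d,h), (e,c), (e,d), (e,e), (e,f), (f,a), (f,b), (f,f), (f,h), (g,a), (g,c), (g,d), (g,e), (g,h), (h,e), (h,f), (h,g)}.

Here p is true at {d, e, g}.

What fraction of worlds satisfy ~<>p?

1/8

a: <>p is T. ✗
b: <>p is T. ✗
c: <>p is T. ✗
d: <>p is T. ✗
e: <>p is T. ✗
f: <>p is F. ✓
g: <>p is T. ✗
h: <>p is T. ✗
That's 1 of 8 worlds, so 1/8.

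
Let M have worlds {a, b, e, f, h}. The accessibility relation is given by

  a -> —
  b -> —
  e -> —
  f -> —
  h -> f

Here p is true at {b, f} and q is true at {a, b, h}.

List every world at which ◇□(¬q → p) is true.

a: no successors, so ◇□(¬q → p) fails. ✗
b: no successors, so ◇□(¬q → p) fails. ✗
e: no successors, so ◇□(¬q → p) fails. ✗
f: no successors, so ◇□(¬q → p) fails. ✗
h: successors {f}; □(¬q → p) there: f:T. ✓

{h}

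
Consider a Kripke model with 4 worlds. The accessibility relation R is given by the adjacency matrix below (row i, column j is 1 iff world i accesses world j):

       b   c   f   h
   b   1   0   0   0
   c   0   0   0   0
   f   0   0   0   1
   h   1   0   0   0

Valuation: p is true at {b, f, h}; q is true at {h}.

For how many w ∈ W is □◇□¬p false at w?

3

b: successors {b}; ◇□¬p there: b:F. ✗
c: no successors, so □◇□¬p holds vacuously. ✓
f: successors {h}; ◇□¬p there: h:F. ✗
h: successors {b}; ◇□¬p there: b:F. ✗
Satisfying worlds: {c}.
So □◇□¬p fails at the other 3 worlds.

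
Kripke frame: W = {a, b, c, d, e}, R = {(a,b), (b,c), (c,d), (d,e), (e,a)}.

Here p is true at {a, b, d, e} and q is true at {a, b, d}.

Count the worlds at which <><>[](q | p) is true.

a: successors {b}; <>[](q | p) there: b:T. ✓
b: successors {c}; <>[](q | p) there: c:T. ✓
c: successors {d}; <>[](q | p) there: d:T. ✓
d: successors {e}; <>[](q | p) there: e:T. ✓
e: successors {a}; <>[](q | p) there: a:F. ✗
Satisfying worlds: {a, b, c, d}.

4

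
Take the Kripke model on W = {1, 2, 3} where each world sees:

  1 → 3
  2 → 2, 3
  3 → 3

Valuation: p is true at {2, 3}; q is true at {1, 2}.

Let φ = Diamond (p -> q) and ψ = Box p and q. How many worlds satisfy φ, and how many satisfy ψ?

For Diamond (p -> q):
1: successors {3}; p -> q there: 3:F. ✗
2: successors {2, 3}; p -> q there: 2:T, 3:F. ✓
3: successors {3}; p -> q there: 3:F. ✗
— 1 world.
For Box p and q:
1: Box p is T, q is T. ✓
2: Box p is T, q is T. ✓
3: Box p is T, q is F. ✗
— 2 worlds.

1 and 2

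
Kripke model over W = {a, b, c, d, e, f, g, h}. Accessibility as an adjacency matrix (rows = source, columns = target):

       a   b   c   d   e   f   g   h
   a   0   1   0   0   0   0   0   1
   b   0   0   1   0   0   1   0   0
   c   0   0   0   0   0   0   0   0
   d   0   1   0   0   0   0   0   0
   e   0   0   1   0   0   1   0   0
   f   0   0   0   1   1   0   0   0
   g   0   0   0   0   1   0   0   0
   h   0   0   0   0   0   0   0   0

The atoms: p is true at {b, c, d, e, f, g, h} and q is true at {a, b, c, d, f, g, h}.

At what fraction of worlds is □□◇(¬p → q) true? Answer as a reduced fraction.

1/2

a: successors {b, h}; □◇(¬p → q) there: b:F, h:T. ✗
b: successors {c, f}; □◇(¬p → q) there: c:T, f:T. ✓
c: no successors, so □□◇(¬p → q) holds vacuously. ✓
d: successors {b}; □◇(¬p → q) there: b:F. ✗
e: successors {c, f}; □◇(¬p → q) there: c:T, f:T. ✓
f: successors {d, e}; □◇(¬p → q) there: d:T, e:F. ✗
g: successors {e}; □◇(¬p → q) there: e:F. ✗
h: no successors, so □□◇(¬p → q) holds vacuously. ✓
That's 4 of 8 worlds, so 4/8 = 1/2.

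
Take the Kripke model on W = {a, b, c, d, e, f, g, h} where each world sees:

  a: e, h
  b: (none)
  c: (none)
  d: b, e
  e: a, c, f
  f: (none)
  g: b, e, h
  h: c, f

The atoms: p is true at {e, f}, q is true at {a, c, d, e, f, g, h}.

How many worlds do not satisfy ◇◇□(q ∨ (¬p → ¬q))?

a: successors {e, h}; ◇□(q ∨ (¬p → ¬q)) there: e:T, h:T. ✓
b: no successors, so ◇◇□(q ∨ (¬p → ¬q)) fails. ✗
c: no successors, so ◇◇□(q ∨ (¬p → ¬q)) fails. ✗
d: successors {b, e}; ◇□(q ∨ (¬p → ¬q)) there: b:F, e:T. ✓
e: successors {a, c, f}; ◇□(q ∨ (¬p → ¬q)) there: a:T, c:F, f:F. ✓
f: no successors, so ◇◇□(q ∨ (¬p → ¬q)) fails. ✗
g: successors {b, e, h}; ◇□(q ∨ (¬p → ¬q)) there: b:F, e:T, h:T. ✓
h: successors {c, f}; ◇□(q ∨ (¬p → ¬q)) there: c:F, f:F. ✗
Satisfying worlds: {a, d, e, g}.
So ◇◇□(q ∨ (¬p → ¬q)) fails at the other 4 worlds.

4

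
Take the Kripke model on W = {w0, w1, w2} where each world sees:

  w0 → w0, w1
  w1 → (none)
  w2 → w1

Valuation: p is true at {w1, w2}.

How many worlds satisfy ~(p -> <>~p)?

2

w0: p -> <>~p is T. ✗
w1: p -> <>~p is F. ✓
w2: p -> <>~p is F. ✓
Satisfying worlds: {w1, w2}.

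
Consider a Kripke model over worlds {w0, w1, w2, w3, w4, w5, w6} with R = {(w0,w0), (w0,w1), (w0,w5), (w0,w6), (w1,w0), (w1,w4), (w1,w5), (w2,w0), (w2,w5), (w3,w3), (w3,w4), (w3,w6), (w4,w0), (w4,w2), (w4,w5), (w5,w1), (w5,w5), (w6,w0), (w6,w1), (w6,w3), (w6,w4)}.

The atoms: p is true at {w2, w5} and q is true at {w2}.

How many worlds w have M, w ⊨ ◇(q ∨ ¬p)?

w0: successors {w0, w1, w5, w6}; q ∨ ¬p there: w0:T, w1:T, w5:F, w6:T. ✓
w1: successors {w0, w4, w5}; q ∨ ¬p there: w0:T, w4:T, w5:F. ✓
w2: successors {w0, w5}; q ∨ ¬p there: w0:T, w5:F. ✓
w3: successors {w3, w4, w6}; q ∨ ¬p there: w3:T, w4:T, w6:T. ✓
w4: successors {w0, w2, w5}; q ∨ ¬p there: w0:T, w2:T, w5:F. ✓
w5: successors {w1, w5}; q ∨ ¬p there: w1:T, w5:F. ✓
w6: successors {w0, w1, w3, w4}; q ∨ ¬p there: w0:T, w1:T, w3:T, w4:T. ✓
Satisfying worlds: {w0, w1, w2, w3, w4, w5, w6}.

7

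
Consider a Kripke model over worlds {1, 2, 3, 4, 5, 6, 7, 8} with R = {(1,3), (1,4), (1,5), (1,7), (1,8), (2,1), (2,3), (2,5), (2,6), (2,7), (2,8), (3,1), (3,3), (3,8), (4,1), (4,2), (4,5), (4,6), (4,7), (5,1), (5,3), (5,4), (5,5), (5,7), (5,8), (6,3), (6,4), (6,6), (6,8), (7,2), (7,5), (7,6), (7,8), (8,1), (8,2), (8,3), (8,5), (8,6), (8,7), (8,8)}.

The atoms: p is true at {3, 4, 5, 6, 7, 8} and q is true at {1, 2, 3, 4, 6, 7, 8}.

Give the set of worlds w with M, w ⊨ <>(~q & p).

1: successors {3, 4, 5, 7, 8}; ~q & p there: 3:F, 4:F, 5:T, 7:F, 8:F. ✓
2: successors {1, 3, 5, 6, 7, 8}; ~q & p there: 1:F, 3:F, 5:T, 6:F, 7:F, 8:F. ✓
3: successors {1, 3, 8}; ~q & p there: 1:F, 3:F, 8:F. ✗
4: successors {1, 2, 5, 6, 7}; ~q & p there: 1:F, 2:F, 5:T, 6:F, 7:F. ✓
5: successors {1, 3, 4, 5, 7, 8}; ~q & p there: 1:F, 3:F, 4:F, 5:T, 7:F, 8:F. ✓
6: successors {3, 4, 6, 8}; ~q & p there: 3:F, 4:F, 6:F, 8:F. ✗
7: successors {2, 5, 6, 8}; ~q & p there: 2:F, 5:T, 6:F, 8:F. ✓
8: successors {1, 2, 3, 5, 6, 7, 8}; ~q & p there: 1:F, 2:F, 3:F, 5:T, 6:F, 7:F, 8:F. ✓

{1, 2, 4, 5, 7, 8}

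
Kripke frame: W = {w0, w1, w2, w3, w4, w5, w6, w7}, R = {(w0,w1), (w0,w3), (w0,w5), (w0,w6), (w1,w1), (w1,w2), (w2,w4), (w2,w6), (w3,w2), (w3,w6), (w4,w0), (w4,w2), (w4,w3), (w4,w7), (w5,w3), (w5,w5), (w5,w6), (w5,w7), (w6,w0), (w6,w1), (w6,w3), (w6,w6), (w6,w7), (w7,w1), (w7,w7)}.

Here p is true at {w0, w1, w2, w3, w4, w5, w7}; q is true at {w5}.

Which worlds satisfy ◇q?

w0: successors {w1, w3, w5, w6}; q there: w1:F, w3:F, w5:T, w6:F. ✓
w1: successors {w1, w2}; q there: w1:F, w2:F. ✗
w2: successors {w4, w6}; q there: w4:F, w6:F. ✗
w3: successors {w2, w6}; q there: w2:F, w6:F. ✗
w4: successors {w0, w2, w3, w7}; q there: w0:F, w2:F, w3:F, w7:F. ✗
w5: successors {w3, w5, w6, w7}; q there: w3:F, w5:T, w6:F, w7:F. ✓
w6: successors {w0, w1, w3, w6, w7}; q there: w0:F, w1:F, w3:F, w6:F, w7:F. ✗
w7: successors {w1, w7}; q there: w1:F, w7:F. ✗

{w0, w5}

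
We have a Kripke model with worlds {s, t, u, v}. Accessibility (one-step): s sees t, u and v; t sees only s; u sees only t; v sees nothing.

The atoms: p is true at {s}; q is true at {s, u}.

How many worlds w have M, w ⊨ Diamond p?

s: successors {t, u, v}; p there: t:F, u:F, v:F. ✗
t: successors {s}; p there: s:T. ✓
u: successors {t}; p there: t:F. ✗
v: no successors, so Diamond p fails. ✗
Satisfying worlds: {t}.

1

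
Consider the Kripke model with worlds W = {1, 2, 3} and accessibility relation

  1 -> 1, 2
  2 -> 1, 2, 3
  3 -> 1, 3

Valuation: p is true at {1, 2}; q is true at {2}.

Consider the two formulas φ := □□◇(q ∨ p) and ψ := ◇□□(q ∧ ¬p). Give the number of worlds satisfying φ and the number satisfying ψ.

3 and 0

For □□◇(q ∨ p):
1: successors {1, 2}; □◇(q ∨ p) there: 1:T, 2:T. ✓
2: successors {1, 2, 3}; □◇(q ∨ p) there: 1:T, 2:T, 3:T. ✓
3: successors {1, 3}; □◇(q ∨ p) there: 1:T, 3:T. ✓
— 3 worlds.
For ◇□□(q ∧ ¬p):
1: successors {1, 2}; □□(q ∧ ¬p) there: 1:F, 2:F. ✗
2: successors {1, 2, 3}; □□(q ∧ ¬p) there: 1:F, 2:F, 3:F. ✗
3: successors {1, 3}; □□(q ∧ ¬p) there: 1:F, 3:F. ✗
— 0 worlds.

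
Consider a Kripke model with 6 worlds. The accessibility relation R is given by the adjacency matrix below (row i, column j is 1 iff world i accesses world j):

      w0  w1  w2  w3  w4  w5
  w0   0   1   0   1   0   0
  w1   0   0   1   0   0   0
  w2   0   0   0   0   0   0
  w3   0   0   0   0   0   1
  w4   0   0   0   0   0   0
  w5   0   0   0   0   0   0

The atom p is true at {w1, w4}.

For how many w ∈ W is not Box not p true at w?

1

w0: Box not p is F. ✓
w1: Box not p is T. ✗
w2: Box not p is T. ✗
w3: Box not p is T. ✗
w4: Box not p is T. ✗
w5: Box not p is T. ✗
Satisfying worlds: {w0}.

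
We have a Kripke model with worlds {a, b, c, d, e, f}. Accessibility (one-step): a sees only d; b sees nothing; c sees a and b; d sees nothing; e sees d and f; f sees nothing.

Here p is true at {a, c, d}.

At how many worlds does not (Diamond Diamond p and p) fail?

a: Diamond Diamond p and p is F. ✓
b: Diamond Diamond p and p is F. ✓
c: Diamond Diamond p and p is T. ✗
d: Diamond Diamond p and p is F. ✓
e: Diamond Diamond p and p is F. ✓
f: Diamond Diamond p and p is F. ✓
Satisfying worlds: {a, b, d, e, f}.
So not (Diamond Diamond p and p) fails at the other 1 world.

1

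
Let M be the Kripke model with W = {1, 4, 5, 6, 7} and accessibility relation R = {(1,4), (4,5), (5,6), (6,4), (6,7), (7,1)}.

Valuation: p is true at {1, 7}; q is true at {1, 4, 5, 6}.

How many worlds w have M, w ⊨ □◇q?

5

1: successors {4}; ◇q there: 4:T. ✓
4: successors {5}; ◇q there: 5:T. ✓
5: successors {6}; ◇q there: 6:T. ✓
6: successors {4, 7}; ◇q there: 4:T, 7:T. ✓
7: successors {1}; ◇q there: 1:T. ✓
Satisfying worlds: {1, 4, 5, 6, 7}.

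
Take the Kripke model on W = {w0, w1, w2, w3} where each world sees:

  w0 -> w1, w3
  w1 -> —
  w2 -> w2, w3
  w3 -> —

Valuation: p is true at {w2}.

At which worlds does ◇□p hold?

w0: successors {w1, w3}; □p there: w1:T, w3:T. ✓
w1: no successors, so ◇□p fails. ✗
w2: successors {w2, w3}; □p there: w2:F, w3:T. ✓
w3: no successors, so ◇□p fails. ✗

{w0, w2}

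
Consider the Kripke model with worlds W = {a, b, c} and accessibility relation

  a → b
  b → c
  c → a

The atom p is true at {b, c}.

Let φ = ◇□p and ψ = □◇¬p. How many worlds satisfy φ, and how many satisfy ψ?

For ◇□p:
a: successors {b}; □p there: b:T. ✓
b: successors {c}; □p there: c:F. ✗
c: successors {a}; □p there: a:T. ✓
— 2 worlds.
For □◇¬p:
a: successors {b}; ◇¬p there: b:F. ✗
b: successors {c}; ◇¬p there: c:T. ✓
c: successors {a}; ◇¬p there: a:F. ✗
— 1 world.

2 and 1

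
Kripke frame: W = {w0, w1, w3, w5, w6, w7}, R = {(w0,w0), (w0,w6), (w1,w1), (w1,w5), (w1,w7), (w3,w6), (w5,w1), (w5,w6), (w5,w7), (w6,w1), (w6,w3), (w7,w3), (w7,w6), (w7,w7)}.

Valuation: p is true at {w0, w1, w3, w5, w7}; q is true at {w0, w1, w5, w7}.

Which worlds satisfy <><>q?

{w0, w1, w3, w5, w6, w7}

w0: successors {w0, w6}; <>q there: w0:T, w6:T. ✓
w1: successors {w1, w5, w7}; <>q there: w1:T, w5:T, w7:T. ✓
w3: successors {w6}; <>q there: w6:T. ✓
w5: successors {w1, w6, w7}; <>q there: w1:T, w6:T, w7:T. ✓
w6: successors {w1, w3}; <>q there: w1:T, w3:F. ✓
w7: successors {w3, w6, w7}; <>q there: w3:F, w6:T, w7:T. ✓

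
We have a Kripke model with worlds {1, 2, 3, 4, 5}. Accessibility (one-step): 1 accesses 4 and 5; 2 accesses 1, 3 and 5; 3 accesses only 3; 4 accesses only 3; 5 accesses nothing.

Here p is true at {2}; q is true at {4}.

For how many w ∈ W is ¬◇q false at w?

1

1: ◇q is T. ✗
2: ◇q is F. ✓
3: ◇q is F. ✓
4: ◇q is F. ✓
5: ◇q is F. ✓
Satisfying worlds: {2, 3, 4, 5}.
So ¬◇q fails at the other 1 world.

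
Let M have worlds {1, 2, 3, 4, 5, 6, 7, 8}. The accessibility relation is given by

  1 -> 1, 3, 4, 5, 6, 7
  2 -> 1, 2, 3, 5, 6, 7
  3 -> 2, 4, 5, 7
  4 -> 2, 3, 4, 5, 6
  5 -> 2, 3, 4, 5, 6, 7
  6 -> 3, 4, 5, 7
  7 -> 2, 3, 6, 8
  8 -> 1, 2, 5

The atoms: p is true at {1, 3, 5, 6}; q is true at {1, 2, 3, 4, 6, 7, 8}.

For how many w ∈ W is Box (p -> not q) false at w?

1: successors {1, 3, 4, 5, 6, 7}; p -> not q there: 1:F, 3:F, 4:T, 5:T, 6:F, 7:T. ✗
2: successors {1, 2, 3, 5, 6, 7}; p -> not q there: 1:F, 2:T, 3:F, 5:T, 6:F, 7:T. ✗
3: successors {2, 4, 5, 7}; p -> not q there: 2:T, 4:T, 5:T, 7:T. ✓
4: successors {2, 3, 4, 5, 6}; p -> not q there: 2:T, 3:F, 4:T, 5:T, 6:F. ✗
5: successors {2, 3, 4, 5, 6, 7}; p -> not q there: 2:T, 3:F, 4:T, 5:T, 6:F, 7:T. ✗
6: successors {3, 4, 5, 7}; p -> not q there: 3:F, 4:T, 5:T, 7:T. ✗
7: successors {2, 3, 6, 8}; p -> not q there: 2:T, 3:F, 6:F, 8:T. ✗
8: successors {1, 2, 5}; p -> not q there: 1:F, 2:T, 5:T. ✗
Satisfying worlds: {3}.
So Box (p -> not q) fails at the other 7 worlds.

7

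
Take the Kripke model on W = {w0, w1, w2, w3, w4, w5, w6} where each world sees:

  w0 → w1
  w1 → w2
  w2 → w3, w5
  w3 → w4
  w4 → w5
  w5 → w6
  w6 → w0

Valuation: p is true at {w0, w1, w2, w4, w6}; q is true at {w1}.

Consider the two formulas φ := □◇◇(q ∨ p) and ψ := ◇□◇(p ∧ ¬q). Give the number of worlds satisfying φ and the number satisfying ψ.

For □◇◇(q ∨ p):
w0: successors {w1}; ◇◇(q ∨ p) there: w1:F. ✗
w1: successors {w2}; ◇◇(q ∨ p) there: w2:T. ✓
w2: successors {w3, w5}; ◇◇(q ∨ p) there: w3:F, w5:T. ✗
w3: successors {w4}; ◇◇(q ∨ p) there: w4:T. ✓
w4: successors {w5}; ◇◇(q ∨ p) there: w5:T. ✓
w5: successors {w6}; ◇◇(q ∨ p) there: w6:T. ✓
w6: successors {w0}; ◇◇(q ∨ p) there: w0:T. ✓
— 5 worlds.
For ◇□◇(p ∧ ¬q):
w0: successors {w1}; □◇(p ∧ ¬q) there: w1:F. ✗
w1: successors {w2}; □◇(p ∧ ¬q) there: w2:T. ✓
w2: successors {w3, w5}; □◇(p ∧ ¬q) there: w3:F, w5:T. ✓
w3: successors {w4}; □◇(p ∧ ¬q) there: w4:T. ✓
w4: successors {w5}; □◇(p ∧ ¬q) there: w5:T. ✓
w5: successors {w6}; □◇(p ∧ ¬q) there: w6:F. ✗
w6: successors {w0}; □◇(p ∧ ¬q) there: w0:T. ✓
— 5 worlds.

5 and 5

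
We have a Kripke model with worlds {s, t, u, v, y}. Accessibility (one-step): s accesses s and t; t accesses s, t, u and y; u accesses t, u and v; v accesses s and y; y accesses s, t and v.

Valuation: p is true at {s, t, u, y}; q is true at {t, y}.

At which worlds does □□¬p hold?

s: successors {s, t}; □¬p there: s:F, t:F. ✗
t: successors {s, t, u, y}; □¬p there: s:F, t:F, u:F, y:F. ✗
u: successors {t, u, v}; □¬p there: t:F, u:F, v:F. ✗
v: successors {s, y}; □¬p there: s:F, y:F. ✗
y: successors {s, t, v}; □¬p there: s:F, t:F, v:F. ✗

∅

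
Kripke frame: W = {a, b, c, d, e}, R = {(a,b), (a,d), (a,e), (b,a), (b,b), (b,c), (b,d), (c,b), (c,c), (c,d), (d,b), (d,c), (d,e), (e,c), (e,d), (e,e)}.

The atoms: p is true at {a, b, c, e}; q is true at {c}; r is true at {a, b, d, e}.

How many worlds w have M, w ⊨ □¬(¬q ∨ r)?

0

a: successors {b, d, e}; ¬(¬q ∨ r) there: b:F, d:F, e:F. ✗
b: successors {a, b, c, d}; ¬(¬q ∨ r) there: a:F, b:F, c:T, d:F. ✗
c: successors {b, c, d}; ¬(¬q ∨ r) there: b:F, c:T, d:F. ✗
d: successors {b, c, e}; ¬(¬q ∨ r) there: b:F, c:T, e:F. ✗
e: successors {c, d, e}; ¬(¬q ∨ r) there: c:T, d:F, e:F. ✗
Satisfying worlds: ∅.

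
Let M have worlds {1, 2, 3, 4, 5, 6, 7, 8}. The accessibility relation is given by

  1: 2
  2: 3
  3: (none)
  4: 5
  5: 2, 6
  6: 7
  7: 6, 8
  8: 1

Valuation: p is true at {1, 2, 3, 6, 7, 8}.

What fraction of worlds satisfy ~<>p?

1/4

1: <>p is T. ✗
2: <>p is T. ✗
3: <>p is F. ✓
4: <>p is F. ✓
5: <>p is T. ✗
6: <>p is T. ✗
7: <>p is T. ✗
8: <>p is T. ✗
That's 2 of 8 worlds, so 2/8 = 1/4.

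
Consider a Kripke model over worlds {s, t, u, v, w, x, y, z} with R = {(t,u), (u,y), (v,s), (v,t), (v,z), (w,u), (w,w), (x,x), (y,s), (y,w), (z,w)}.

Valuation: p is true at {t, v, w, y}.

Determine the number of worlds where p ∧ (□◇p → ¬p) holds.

s: p is F, □◇p → ¬p is T. ✗
t: p is T, □◇p → ¬p is F. ✗
u: p is F, □◇p → ¬p is T. ✗
v: p is T, □◇p → ¬p is T. ✓
w: p is T, □◇p → ¬p is F. ✗
x: p is F, □◇p → ¬p is T. ✗
y: p is T, □◇p → ¬p is T. ✓
z: p is F, □◇p → ¬p is T. ✗
Satisfying worlds: {v, y}.

2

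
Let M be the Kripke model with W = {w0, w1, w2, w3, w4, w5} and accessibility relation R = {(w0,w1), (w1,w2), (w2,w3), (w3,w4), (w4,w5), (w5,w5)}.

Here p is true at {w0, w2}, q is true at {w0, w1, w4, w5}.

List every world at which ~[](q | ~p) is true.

w0: [](q | ~p) is T. ✗
w1: [](q | ~p) is F. ✓
w2: [](q | ~p) is T. ✗
w3: [](q | ~p) is T. ✗
w4: [](q | ~p) is T. ✗
w5: [](q | ~p) is T. ✗

{w1}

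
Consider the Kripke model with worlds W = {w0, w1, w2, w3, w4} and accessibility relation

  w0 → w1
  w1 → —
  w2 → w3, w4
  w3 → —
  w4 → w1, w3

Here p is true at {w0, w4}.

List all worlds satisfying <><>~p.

{w2}

w0: successors {w1}; <>~p there: w1:F. ✗
w1: no successors, so <><>~p fails. ✗
w2: successors {w3, w4}; <>~p there: w3:F, w4:T. ✓
w3: no successors, so <><>~p fails. ✗
w4: successors {w1, w3}; <>~p there: w1:F, w3:F. ✗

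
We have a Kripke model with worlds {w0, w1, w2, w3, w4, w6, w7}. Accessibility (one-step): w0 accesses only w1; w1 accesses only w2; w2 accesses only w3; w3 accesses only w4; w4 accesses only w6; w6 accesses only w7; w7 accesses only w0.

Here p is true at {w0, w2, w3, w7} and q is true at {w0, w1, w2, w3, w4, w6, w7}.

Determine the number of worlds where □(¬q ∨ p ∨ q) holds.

w0: successors {w1}; ¬q ∨ p ∨ q there: w1:T. ✓
w1: successors {w2}; ¬q ∨ p ∨ q there: w2:T. ✓
w2: successors {w3}; ¬q ∨ p ∨ q there: w3:T. ✓
w3: successors {w4}; ¬q ∨ p ∨ q there: w4:T. ✓
w4: successors {w6}; ¬q ∨ p ∨ q there: w6:T. ✓
w6: successors {w7}; ¬q ∨ p ∨ q there: w7:T. ✓
w7: successors {w0}; ¬q ∨ p ∨ q there: w0:T. ✓
Satisfying worlds: {w0, w1, w2, w3, w4, w6, w7}.

7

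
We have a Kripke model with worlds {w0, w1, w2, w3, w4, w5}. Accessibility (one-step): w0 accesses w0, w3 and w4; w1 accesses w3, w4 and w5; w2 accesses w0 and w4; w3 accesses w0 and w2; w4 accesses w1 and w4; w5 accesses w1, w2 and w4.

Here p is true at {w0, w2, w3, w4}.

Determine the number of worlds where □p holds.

w0: successors {w0, w3, w4}; p there: w0:T, w3:T, w4:T. ✓
w1: successors {w3, w4, w5}; p there: w3:T, w4:T, w5:F. ✗
w2: successors {w0, w4}; p there: w0:T, w4:T. ✓
w3: successors {w0, w2}; p there: w0:T, w2:T. ✓
w4: successors {w1, w4}; p there: w1:F, w4:T. ✗
w5: successors {w1, w2, w4}; p there: w1:F, w2:T, w4:T. ✗
Satisfying worlds: {w0, w2, w3}.

3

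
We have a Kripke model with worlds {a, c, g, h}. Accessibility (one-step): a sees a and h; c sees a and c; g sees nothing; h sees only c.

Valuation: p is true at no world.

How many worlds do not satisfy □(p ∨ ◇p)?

3

a: successors {a, h}; p ∨ ◇p there: a:F, h:F. ✗
c: successors {a, c}; p ∨ ◇p there: a:F, c:F. ✗
g: no successors, so □(p ∨ ◇p) holds vacuously. ✓
h: successors {c}; p ∨ ◇p there: c:F. ✗
Satisfying worlds: {g}.
So □(p ∨ ◇p) fails at the other 3 worlds.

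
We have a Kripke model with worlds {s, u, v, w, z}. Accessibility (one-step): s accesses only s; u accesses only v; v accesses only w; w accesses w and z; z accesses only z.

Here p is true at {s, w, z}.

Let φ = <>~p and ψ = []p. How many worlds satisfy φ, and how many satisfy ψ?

1 and 4

For <>~p:
s: successors {s}; ~p there: s:F. ✗
u: successors {v}; ~p there: v:T. ✓
v: successors {w}; ~p there: w:F. ✗
w: successors {w, z}; ~p there: w:F, z:F. ✗
z: successors {z}; ~p there: z:F. ✗
— 1 world.
For []p:
s: successors {s}; p there: s:T. ✓
u: successors {v}; p there: v:F. ✗
v: successors {w}; p there: w:T. ✓
w: successors {w, z}; p there: w:T, z:T. ✓
z: successors {z}; p there: z:T. ✓
— 4 worlds.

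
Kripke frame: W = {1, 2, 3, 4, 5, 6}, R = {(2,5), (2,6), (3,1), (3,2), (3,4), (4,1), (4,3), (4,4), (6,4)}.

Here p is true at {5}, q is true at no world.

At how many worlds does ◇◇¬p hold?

1: no successors, so ◇◇¬p fails. ✗
2: successors {5, 6}; ◇¬p there: 5:F, 6:T. ✓
3: successors {1, 2, 4}; ◇¬p there: 1:F, 2:T, 4:T. ✓
4: successors {1, 3, 4}; ◇¬p there: 1:F, 3:T, 4:T. ✓
5: no successors, so ◇◇¬p fails. ✗
6: successors {4}; ◇¬p there: 4:T. ✓
Satisfying worlds: {2, 3, 4, 6}.

4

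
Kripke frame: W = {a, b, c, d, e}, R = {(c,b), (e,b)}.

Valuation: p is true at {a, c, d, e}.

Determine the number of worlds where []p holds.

a: no successors, so []p holds vacuously. ✓
b: no successors, so []p holds vacuously. ✓
c: successors {b}; p there: b:F. ✗
d: no successors, so []p holds vacuously. ✓
e: successors {b}; p there: b:F. ✗
Satisfying worlds: {a, b, d}.

3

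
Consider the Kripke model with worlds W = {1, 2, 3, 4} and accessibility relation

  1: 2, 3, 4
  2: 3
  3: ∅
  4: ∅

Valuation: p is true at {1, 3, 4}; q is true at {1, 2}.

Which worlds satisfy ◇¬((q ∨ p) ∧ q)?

1: successors {2, 3, 4}; ¬((q ∨ p) ∧ q) there: 2:F, 3:T, 4:T. ✓
2: successors {3}; ¬((q ∨ p) ∧ q) there: 3:T. ✓
3: no successors, so ◇¬((q ∨ p) ∧ q) fails. ✗
4: no successors, so ◇¬((q ∨ p) ∧ q) fails. ✗

{1, 2}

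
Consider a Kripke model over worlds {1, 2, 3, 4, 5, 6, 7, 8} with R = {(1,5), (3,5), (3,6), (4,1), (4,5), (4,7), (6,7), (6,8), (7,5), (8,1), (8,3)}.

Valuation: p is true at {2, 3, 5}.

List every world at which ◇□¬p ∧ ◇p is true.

1: ◇□¬p is T, ◇p is T. ✓
2: ◇□¬p is F, ◇p is F. ✗
3: ◇□¬p is T, ◇p is T. ✓
4: ◇□¬p is T, ◇p is T. ✓
5: ◇□¬p is F, ◇p is F. ✗
6: ◇□¬p is F, ◇p is F. ✗
7: ◇□¬p is T, ◇p is T. ✓
8: ◇□¬p is F, ◇p is T. ✗

{1, 3, 4, 7}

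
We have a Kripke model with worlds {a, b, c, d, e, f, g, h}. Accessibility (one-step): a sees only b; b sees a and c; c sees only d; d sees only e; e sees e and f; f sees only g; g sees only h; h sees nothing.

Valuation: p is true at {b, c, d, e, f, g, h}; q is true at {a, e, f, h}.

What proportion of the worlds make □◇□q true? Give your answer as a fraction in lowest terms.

a: successors {b}; ◇□q there: b:F. ✗
b: successors {a, c}; ◇□q there: a:F, c:T. ✗
c: successors {d}; ◇□q there: d:T. ✓
d: successors {e}; ◇□q there: e:T. ✓
e: successors {e, f}; ◇□q there: e:T, f:T. ✓
f: successors {g}; ◇□q there: g:T. ✓
g: successors {h}; ◇□q there: h:F. ✗
h: no successors, so □◇□q holds vacuously. ✓
That's 5 of 8 worlds, so 5/8.

5/8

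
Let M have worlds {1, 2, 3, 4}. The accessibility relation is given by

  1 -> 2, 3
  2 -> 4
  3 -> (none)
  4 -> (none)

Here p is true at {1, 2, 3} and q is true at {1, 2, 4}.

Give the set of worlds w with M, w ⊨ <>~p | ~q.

{2, 3}

1: <>~p is F, ~q is F. ✗
2: <>~p is T, ~q is F. ✓
3: <>~p is F, ~q is T. ✓
4: <>~p is F, ~q is F. ✗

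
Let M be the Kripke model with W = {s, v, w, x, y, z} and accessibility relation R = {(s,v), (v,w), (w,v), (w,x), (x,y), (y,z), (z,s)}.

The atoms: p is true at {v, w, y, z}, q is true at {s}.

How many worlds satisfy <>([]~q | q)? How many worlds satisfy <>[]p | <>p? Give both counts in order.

For <>([]~q | q):
s: successors {v}; []~q | q there: v:T. ✓
v: successors {w}; []~q | q there: w:T. ✓
w: successors {v, x}; []~q | q there: v:T, x:T. ✓
x: successors {y}; []~q | q there: y:T. ✓
y: successors {z}; []~q | q there: z:F. ✗
z: successors {s}; []~q | q there: s:T. ✓
— 5 worlds.
For <>[]p | <>p:
s: <>[]p is T, <>p is T. ✓
v: <>[]p is F, <>p is T. ✓
w: <>[]p is T, <>p is T. ✓
x: <>[]p is T, <>p is T. ✓
y: <>[]p is F, <>p is T. ✓
z: <>[]p is T, <>p is F. ✓
— 6 worlds.

5 and 6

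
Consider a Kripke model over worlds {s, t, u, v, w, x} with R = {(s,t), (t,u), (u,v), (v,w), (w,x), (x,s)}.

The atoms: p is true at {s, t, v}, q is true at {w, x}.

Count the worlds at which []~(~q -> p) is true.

s: successors {t}; ~(~q -> p) there: t:F. ✗
t: successors {u}; ~(~q -> p) there: u:T. ✓
u: successors {v}; ~(~q -> p) there: v:F. ✗
v: successors {w}; ~(~q -> p) there: w:F. ✗
w: successors {x}; ~(~q -> p) there: x:F. ✗
x: successors {s}; ~(~q -> p) there: s:F. ✗
Satisfying worlds: {t}.

1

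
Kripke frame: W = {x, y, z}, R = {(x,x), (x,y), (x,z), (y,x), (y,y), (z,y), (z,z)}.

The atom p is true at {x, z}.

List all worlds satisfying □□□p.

x: successors {x, y, z}; □□p there: x:F, y:F, z:F. ✗
y: successors {x, y}; □□p there: x:F, y:F. ✗
z: successors {y, z}; □□p there: y:F, z:F. ✗

∅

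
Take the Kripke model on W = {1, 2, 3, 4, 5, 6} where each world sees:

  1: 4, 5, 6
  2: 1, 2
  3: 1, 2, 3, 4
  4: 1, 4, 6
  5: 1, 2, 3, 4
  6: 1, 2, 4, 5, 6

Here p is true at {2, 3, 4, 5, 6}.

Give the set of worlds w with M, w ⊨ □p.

{1}

1: successors {4, 5, 6}; p there: 4:T, 5:T, 6:T. ✓
2: successors {1, 2}; p there: 1:F, 2:T. ✗
3: successors {1, 2, 3, 4}; p there: 1:F, 2:T, 3:T, 4:T. ✗
4: successors {1, 4, 6}; p there: 1:F, 4:T, 6:T. ✗
5: successors {1, 2, 3, 4}; p there: 1:F, 2:T, 3:T, 4:T. ✗
6: successors {1, 2, 4, 5, 6}; p there: 1:F, 2:T, 4:T, 5:T, 6:T. ✗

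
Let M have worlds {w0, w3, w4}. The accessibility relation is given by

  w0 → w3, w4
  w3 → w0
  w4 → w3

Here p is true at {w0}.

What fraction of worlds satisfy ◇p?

1/3

w0: successors {w3, w4}; p there: w3:F, w4:F. ✗
w3: successors {w0}; p there: w0:T. ✓
w4: successors {w3}; p there: w3:F. ✗
That's 1 of 3 worlds, so 1/3.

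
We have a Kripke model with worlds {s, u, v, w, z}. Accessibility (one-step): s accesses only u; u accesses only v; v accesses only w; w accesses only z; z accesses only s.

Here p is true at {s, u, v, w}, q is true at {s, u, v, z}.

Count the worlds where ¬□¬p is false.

1

s: □¬p is F. ✓
u: □¬p is F. ✓
v: □¬p is F. ✓
w: □¬p is T. ✗
z: □¬p is F. ✓
Satisfying worlds: {s, u, v, z}.
So ¬□¬p fails at the other 1 world.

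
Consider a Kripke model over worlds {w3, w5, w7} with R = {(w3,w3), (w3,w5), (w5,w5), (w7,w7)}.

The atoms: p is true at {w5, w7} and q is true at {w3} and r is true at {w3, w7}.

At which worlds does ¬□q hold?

{w3, w5, w7}

w3: □q is F. ✓
w5: □q is F. ✓
w7: □q is F. ✓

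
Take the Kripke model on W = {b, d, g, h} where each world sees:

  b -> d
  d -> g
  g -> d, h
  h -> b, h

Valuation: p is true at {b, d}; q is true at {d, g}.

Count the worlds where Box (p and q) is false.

b: successors {d}; p and q there: d:T. ✓
d: successors {g}; p and q there: g:F. ✗
g: successors {d, h}; p and q there: d:T, h:F. ✗
h: successors {b, h}; p and q there: b:F, h:F. ✗
Satisfying worlds: {b}.
So Box (p and q) fails at the other 3 worlds.

3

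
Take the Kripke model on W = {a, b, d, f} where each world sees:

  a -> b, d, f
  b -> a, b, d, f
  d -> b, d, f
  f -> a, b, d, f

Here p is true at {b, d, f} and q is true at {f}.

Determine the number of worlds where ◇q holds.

a: successors {b, d, f}; q there: b:F, d:F, f:T. ✓
b: successors {a, b, d, f}; q there: a:F, b:F, d:F, f:T. ✓
d: successors {b, d, f}; q there: b:F, d:F, f:T. ✓
f: successors {a, b, d, f}; q there: a:F, b:F, d:F, f:T. ✓
Satisfying worlds: {a, b, d, f}.

4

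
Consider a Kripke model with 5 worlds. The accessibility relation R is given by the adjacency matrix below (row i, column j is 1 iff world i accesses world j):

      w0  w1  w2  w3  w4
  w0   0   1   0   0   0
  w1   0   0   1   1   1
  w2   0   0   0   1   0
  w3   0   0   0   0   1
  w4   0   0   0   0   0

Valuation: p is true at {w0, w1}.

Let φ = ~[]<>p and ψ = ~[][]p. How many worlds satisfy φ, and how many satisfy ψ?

4 and 3

For ~[]<>p:
w0: []<>p is F. ✓
w1: []<>p is F. ✓
w2: []<>p is F. ✓
w3: []<>p is F. ✓
w4: []<>p is T. ✗
— 4 worlds.
For ~[][]p:
w0: [][]p is F. ✓
w1: [][]p is F. ✓
w2: [][]p is F. ✓
w3: [][]p is T. ✗
w4: [][]p is T. ✗
— 3 worlds.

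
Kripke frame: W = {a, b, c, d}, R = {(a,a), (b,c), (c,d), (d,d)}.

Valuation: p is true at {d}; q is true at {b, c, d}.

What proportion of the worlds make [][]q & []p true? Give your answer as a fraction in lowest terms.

a: [][]q is F, []p is F. ✗
b: [][]q is T, []p is F. ✗
c: [][]q is T, []p is T. ✓
d: [][]q is T, []p is T. ✓
That's 2 of 4 worlds, so 2/4 = 1/2.

1/2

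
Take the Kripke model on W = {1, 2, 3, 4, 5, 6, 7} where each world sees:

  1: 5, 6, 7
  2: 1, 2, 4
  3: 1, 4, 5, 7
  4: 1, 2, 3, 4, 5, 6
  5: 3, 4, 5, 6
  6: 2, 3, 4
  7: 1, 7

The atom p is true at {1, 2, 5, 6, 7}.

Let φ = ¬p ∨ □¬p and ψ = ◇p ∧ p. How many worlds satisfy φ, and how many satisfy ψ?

For ¬p ∨ □¬p:
1: ¬p is F, □¬p is F. ✗
2: ¬p is F, □¬p is F. ✗
3: ¬p is T, □¬p is F. ✓
4: ¬p is T, □¬p is F. ✓
5: ¬p is F, □¬p is F. ✗
6: ¬p is F, □¬p is F. ✗
7: ¬p is F, □¬p is F. ✗
— 2 worlds.
For ◇p ∧ p:
1: ◇p is T, p is T. ✓
2: ◇p is T, p is T. ✓
3: ◇p is T, p is F. ✗
4: ◇p is T, p is F. ✗
5: ◇p is T, p is T. ✓
6: ◇p is T, p is T. ✓
7: ◇p is T, p is T. ✓
— 5 worlds.

2 and 5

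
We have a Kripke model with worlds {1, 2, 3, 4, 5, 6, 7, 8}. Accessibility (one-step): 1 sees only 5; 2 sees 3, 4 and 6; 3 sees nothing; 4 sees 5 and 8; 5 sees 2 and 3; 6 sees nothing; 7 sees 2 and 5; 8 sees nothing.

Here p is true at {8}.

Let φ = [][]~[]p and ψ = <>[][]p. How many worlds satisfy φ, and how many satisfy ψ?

For [][]~[]p:
1: successors {5}; []~[]p there: 5:F. ✗
2: successors {3, 4, 6}; []~[]p there: 3:T, 4:F, 6:T. ✗
3: no successors, so [][]~[]p holds vacuously. ✓
4: successors {5, 8}; []~[]p there: 5:F, 8:T. ✗
5: successors {2, 3}; []~[]p there: 2:F, 3:T. ✗
6: no successors, so [][]~[]p holds vacuously. ✓
7: successors {2, 5}; []~[]p there: 2:F, 5:F. ✗
8: no successors, so [][]~[]p holds vacuously. ✓
— 3 worlds.
For <>[][]p:
1: successors {5}; [][]p there: 5:F. ✗
2: successors {3, 4, 6}; [][]p there: 3:T, 4:F, 6:T. ✓
3: no successors, so <>[][]p fails. ✗
4: successors {5, 8}; [][]p there: 5:F, 8:T. ✓
5: successors {2, 3}; [][]p there: 2:F, 3:T. ✓
6: no successors, so <>[][]p fails. ✗
7: successors {2, 5}; [][]p there: 2:F, 5:F. ✗
8: no successors, so <>[][]p fails. ✗
— 3 worlds.

3 and 3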